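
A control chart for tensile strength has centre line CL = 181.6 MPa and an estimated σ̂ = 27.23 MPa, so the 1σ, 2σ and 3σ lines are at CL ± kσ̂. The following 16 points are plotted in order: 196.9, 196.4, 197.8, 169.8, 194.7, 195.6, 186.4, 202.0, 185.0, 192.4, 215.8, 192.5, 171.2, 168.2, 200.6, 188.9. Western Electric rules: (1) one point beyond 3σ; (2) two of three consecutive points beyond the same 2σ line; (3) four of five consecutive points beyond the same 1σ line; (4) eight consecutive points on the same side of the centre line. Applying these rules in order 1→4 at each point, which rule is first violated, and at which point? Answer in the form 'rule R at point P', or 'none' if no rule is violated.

Zone of each point (C = within 1σ̂, B = 1σ̂–2σ̂, A = 2σ̂–3σ̂, * = beyond 3σ̂; sign = side of CL): 1:+C, 2:+C, 3:+C, 4:-C, 5:+C, 6:+C, 7:+C, 8:+C, 9:+C, 10:+C, 11:+B, 12:+C, 13:-C, 14:-C, 15:+C, 16:+C
Rule 4 (eight consecutive points on the same side of the centre line) is satisfied at point 12.

rule 4 at point 12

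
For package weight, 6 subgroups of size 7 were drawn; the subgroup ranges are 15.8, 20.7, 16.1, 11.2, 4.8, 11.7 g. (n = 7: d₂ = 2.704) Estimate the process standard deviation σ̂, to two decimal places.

4.95

R̄ = (15.8 + 20.7 + 16.1 + 11.2 + 4.8 + 11.7) / 6 = 13.3833
σ̂ = R̄ / d₂ = 13.3833 / 2.704 = 4.9495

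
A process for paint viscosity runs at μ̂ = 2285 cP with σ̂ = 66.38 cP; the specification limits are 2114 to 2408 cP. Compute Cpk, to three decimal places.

0.618

Cpu = (USL − μ̂) / (3σ̂) = (2408 − 2285) / (3 × 66.38) = 0.6177; Cpl = (μ̂ − LSL) / (3σ̂) = (2285 − 2114) / (3 × 66.38) = 0.8587; Cpk = min(Cpu, Cpl) = 0.6177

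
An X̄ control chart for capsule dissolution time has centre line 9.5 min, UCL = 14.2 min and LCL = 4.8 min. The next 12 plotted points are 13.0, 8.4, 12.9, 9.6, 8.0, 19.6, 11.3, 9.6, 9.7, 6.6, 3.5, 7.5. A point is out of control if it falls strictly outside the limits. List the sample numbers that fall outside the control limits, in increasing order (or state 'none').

Compare each point to [4.8, 14.2]: sample 6 = 19.6 > UCL; sample 11 = 3.5 < LCL.

6, 11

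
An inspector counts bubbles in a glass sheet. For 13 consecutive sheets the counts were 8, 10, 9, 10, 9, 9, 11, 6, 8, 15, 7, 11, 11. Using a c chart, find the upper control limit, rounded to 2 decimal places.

18.80

c̄ = (8 + 10 + 9 + 10 + 9 + 9 + 11 + 6 + 8 + 15 + 7 + 11 + 11) / 13 = 124 / 13 = 9.5385
UCL = c̄ + 3√c̄ = 9.5385 + 3 × √9.5385 = 9.5385 + 3 × 3.0884 = 18.8038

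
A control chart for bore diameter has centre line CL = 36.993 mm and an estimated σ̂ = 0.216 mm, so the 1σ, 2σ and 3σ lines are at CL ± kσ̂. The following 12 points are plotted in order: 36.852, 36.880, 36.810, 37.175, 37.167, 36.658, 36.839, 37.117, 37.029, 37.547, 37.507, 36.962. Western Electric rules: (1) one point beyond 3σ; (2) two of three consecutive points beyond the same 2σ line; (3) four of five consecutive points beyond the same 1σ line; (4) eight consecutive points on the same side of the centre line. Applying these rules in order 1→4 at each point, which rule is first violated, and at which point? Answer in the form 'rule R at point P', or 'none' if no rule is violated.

Zone of each point (C = within 1σ̂, B = 1σ̂–2σ̂, A = 2σ̂–3σ̂, * = beyond 3σ̂; sign = side of CL): 1:-C, 2:-C, 3:-C, 4:+C, 5:+C, 6:-B, 7:-C, 8:+C, 9:+C, 10:+A, 11:+A, 12:-C
Rule 2 (two of three consecutive points beyond the same 2σ limit) is satisfied at point 11.

rule 2 at point 11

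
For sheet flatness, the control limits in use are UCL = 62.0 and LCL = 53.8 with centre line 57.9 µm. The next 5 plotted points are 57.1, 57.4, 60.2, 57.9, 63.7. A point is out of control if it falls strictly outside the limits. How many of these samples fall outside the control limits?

1

Compare each point to [53.8, 62.0]: sample 5 = 63.7 > UCL.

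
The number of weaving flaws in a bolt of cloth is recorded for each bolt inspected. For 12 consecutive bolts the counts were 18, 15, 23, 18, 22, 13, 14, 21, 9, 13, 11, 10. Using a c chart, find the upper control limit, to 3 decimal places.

c̄ = (18 + 15 + 23 + 18 + 22 + 13 + 14 + 21 + 9 + 13 + 11 + 10) / 12 = 187 / 12 = 15.5833
UCL = c̄ + 3√c̄ = 15.5833 + 3 × √15.5833 = 15.5833 + 3 × 3.9476 = 27.4261

27.426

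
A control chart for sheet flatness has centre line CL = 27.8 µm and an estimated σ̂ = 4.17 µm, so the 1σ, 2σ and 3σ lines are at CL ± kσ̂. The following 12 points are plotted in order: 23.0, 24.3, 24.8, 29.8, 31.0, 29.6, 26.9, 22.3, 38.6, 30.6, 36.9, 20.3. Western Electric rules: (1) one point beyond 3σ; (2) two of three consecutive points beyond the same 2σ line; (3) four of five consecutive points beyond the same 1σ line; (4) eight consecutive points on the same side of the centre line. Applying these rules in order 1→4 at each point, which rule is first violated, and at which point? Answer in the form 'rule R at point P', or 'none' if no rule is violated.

rule 2 at point 11

Zone of each point (C = within 1σ̂, B = 1σ̂–2σ̂, A = 2σ̂–3σ̂, * = beyond 3σ̂; sign = side of CL): 1:-B, 2:-C, 3:-C, 4:+C, 5:+C, 6:+C, 7:-C, 8:-B, 9:+A, 10:+C, 11:+A, 12:-B
Rule 2 (two of three consecutive points beyond the same 2σ limit) is satisfied at point 11.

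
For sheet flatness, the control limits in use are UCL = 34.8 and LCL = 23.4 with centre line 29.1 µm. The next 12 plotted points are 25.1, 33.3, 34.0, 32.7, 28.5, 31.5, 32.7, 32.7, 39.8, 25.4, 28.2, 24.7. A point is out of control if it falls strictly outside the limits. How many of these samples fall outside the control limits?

Compare each point to [23.4, 34.8]: sample 9 = 39.8 > UCL.

1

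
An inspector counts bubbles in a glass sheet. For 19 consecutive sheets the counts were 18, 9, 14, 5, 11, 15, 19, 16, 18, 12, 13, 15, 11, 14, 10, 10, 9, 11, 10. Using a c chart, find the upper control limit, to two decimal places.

23.29

c̄ = (18 + 9 + 14 + 5 + 11 + 15 + 19 + 16 + 18 + 12 + 13 + 15 + 11 + 14 + 10 + 10 + 9 + 11 + 10) / 19 = 240 / 19 = 12.6316
UCL = c̄ + 3√c̄ = 12.6316 + 3 × √12.6316 = 12.6316 + 3 × 3.5541 = 23.2939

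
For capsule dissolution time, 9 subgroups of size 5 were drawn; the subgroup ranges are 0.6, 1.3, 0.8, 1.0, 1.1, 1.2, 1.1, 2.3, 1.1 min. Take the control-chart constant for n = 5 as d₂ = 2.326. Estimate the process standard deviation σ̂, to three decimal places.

0.502

R̄ = (0.6 + 1.3 + 0.8 + 1.0 + 1.1 + 1.2 + 1.1 + 2.3 + 1.1) / 9 = 1.1667
σ̂ = R̄ / d₂ = 1.1667 / 2.326 = 0.5016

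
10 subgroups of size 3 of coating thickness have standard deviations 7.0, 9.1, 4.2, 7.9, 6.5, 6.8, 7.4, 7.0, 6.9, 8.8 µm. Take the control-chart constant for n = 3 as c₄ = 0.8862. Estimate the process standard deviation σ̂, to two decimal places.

8.08

s̄ = (7.0 + 9.1 + 4.2 + 7.9 + 6.5 + 6.8 + 7.4 + 7.0 + 6.9 + 8.8) / 10 = 7.1600
σ̂ = s̄ / c₄ = 7.1600 / 0.8862 = 8.0794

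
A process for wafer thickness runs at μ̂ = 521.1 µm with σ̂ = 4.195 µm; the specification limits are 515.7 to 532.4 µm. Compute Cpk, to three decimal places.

Cpu = (USL − μ̂) / (3σ̂) = (532.4 − 521.1) / (3 × 4.195) = 0.8979; Cpl = (μ̂ − LSL) / (3σ̂) = (521.1 − 515.7) / (3 × 4.195) = 0.4291; Cpk = min(Cpu, Cpl) = 0.4291

0.429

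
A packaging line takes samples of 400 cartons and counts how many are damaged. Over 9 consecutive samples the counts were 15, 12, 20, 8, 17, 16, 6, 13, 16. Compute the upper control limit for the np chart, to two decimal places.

p̄ = Σdᵢ / (k·n) = 123 / (9 × 400) = 0.03417
UCL = np̄ + 3·√(np̄(1−p̄)) = 13.6667 + 3 × √(13.6667×0.96583) = 13.6667 + 3 × 3.6331 = 24.5661

24.57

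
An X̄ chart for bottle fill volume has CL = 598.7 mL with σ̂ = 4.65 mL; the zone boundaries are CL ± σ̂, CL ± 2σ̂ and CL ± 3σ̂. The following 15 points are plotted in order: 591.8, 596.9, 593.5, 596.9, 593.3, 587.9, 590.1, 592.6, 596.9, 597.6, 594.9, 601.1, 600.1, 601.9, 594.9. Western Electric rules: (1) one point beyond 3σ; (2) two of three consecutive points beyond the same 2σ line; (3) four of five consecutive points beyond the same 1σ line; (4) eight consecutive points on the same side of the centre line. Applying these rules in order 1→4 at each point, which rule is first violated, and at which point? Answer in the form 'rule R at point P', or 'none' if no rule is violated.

Zone of each point (C = within 1σ̂, B = 1σ̂–2σ̂, A = 2σ̂–3σ̂, * = beyond 3σ̂; sign = side of CL): 1:-B, 2:-C, 3:-B, 4:-C, 5:-B, 6:-A, 7:-B, 8:-B, 9:-C, 10:-C, 11:-C, 12:+C, 13:+C, 14:+C, 15:-C
Rule 3 (four of five consecutive points beyond the same 1σ limit) is satisfied at point 7.

rule 3 at point 7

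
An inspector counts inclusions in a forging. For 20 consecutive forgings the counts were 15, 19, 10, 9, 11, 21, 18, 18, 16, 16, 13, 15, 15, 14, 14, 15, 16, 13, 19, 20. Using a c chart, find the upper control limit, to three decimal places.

27.104

c̄ = (15 + 19 + 10 + 9 + 11 + 21 + 18 + 18 + 16 + 16 + 13 + 15 + 15 + 14 + 14 + 15 + 16 + 13 + 19 + 20) / 20 = 307 / 20 = 15.3500
UCL = c̄ + 3√c̄ = 15.3500 + 3 × √15.3500 = 15.3500 + 3 × 3.9179 = 27.1037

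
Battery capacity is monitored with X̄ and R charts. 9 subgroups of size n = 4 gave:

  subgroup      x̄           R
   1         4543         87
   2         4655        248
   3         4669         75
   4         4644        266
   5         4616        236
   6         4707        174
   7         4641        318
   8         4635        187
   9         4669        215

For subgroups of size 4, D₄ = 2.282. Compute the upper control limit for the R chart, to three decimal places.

R̄ = (87 + 248 + 75 + 266 + 236 + 174 + 318 + 187 + 215) / 9 = 1806.0000 / 9 = 200.6667
UCL_R = D₄·R̄ = 2.282 × 200.6667 = 457.9213

457.921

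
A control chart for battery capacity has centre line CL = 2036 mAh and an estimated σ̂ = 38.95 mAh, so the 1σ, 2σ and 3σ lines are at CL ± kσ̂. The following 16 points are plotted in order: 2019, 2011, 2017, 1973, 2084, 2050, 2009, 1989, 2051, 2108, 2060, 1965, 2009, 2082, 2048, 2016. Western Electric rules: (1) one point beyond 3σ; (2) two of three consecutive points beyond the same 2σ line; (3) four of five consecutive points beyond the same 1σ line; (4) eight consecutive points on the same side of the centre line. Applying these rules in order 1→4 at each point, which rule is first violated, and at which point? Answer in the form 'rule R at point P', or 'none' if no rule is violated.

Zone of each point (C = within 1σ̂, B = 1σ̂–2σ̂, A = 2σ̂–3σ̂, * = beyond 3σ̂; sign = side of CL): 1:-C, 2:-C, 3:-C, 4:-B, 5:+B, 6:+C, 7:-C, 8:-B, 9:+C, 10:+B, 11:+C, 12:-B, 13:-C, 14:+B, 15:+C, 16:-C
No rule fires across all 16 points.

none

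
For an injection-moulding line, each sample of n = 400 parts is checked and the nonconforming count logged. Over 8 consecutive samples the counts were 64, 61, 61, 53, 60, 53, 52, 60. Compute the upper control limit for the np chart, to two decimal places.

79.13

p̄ = Σdᵢ / (k·n) = 464 / (8 × 400) = 0.14500
UCL = np̄ + 3·√(np̄(1−p̄)) = 58.0000 + 3 × √(58.0000×0.85500) = 58.0000 + 3 × 7.0420 = 79.1261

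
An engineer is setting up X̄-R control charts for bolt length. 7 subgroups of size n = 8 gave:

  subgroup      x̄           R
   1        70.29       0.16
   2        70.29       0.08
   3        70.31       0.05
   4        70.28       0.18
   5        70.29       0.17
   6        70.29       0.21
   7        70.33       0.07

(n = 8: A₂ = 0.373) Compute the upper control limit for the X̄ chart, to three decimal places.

70.346

X̄̄ = (70.29 + 70.29 + 70.31 + 70.28 + 70.29 + 70.29 + 70.33) / 7 = 492.0800 / 7 = 70.2971
R̄ = (0.16 + 0.08 + 0.05 + 0.18 + 0.17 + 0.21 + 0.07) / 7 = 0.9200 / 7 = 0.1314
UCL = X̄̄ + A₂·R̄ = 70.2971 + 0.373 × 0.1314 = 70.3462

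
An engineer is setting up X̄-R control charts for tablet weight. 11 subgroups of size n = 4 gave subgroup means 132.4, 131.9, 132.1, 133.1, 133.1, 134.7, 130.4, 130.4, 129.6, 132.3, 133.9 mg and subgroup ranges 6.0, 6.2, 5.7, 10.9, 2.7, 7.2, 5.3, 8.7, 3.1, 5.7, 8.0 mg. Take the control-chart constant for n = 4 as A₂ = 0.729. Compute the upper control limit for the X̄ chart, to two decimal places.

136.78

X̄̄ = (132.4 + 131.9 + 132.1 + 133.1 + 133.1 + 134.7 + 130.4 + 130.4 + 129.6 + 132.3 + 133.9) / 11 = 1453.9000 / 11 = 132.1727
R̄ = (6.0 + 6.2 + 5.7 + 10.9 + 2.7 + 7.2 + 5.3 + 8.7 + 3.1 + 5.7 + 8.0) / 11 = 69.5000 / 11 = 6.3182
UCL = X̄̄ + A₂·R̄ = 132.1727 + 0.729 × 6.3182 = 136.7787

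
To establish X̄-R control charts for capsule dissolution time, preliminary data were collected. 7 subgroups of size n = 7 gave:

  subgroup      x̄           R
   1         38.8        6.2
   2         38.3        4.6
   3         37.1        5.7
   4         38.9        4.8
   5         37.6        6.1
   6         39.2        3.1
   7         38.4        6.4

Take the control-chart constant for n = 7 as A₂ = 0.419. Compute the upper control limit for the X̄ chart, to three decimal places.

40.537

X̄̄ = (38.8 + 38.3 + 37.1 + 38.9 + 37.6 + 39.2 + 38.4) / 7 = 268.3000 / 7 = 38.3286
R̄ = (6.2 + 4.6 + 5.7 + 4.8 + 6.1 + 3.1 + 6.4) / 7 = 36.9000 / 7 = 5.2714
UCL = X̄̄ + A₂·R̄ = 38.3286 + 0.419 × 5.2714 = 40.5373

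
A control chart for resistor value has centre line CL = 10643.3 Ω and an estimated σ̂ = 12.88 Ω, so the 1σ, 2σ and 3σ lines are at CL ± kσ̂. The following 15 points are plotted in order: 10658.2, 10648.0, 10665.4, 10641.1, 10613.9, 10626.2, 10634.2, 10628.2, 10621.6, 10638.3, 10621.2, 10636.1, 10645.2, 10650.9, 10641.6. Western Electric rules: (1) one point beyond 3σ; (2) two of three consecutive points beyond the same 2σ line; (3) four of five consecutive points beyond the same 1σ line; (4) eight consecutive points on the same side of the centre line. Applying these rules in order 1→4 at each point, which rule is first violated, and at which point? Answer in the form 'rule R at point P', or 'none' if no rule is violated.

rule 3 at point 9

Zone of each point (C = within 1σ̂, B = 1σ̂–2σ̂, A = 2σ̂–3σ̂, * = beyond 3σ̂; sign = side of CL): 1:+B, 2:+C, 3:+B, 4:-C, 5:-A, 6:-B, 7:-C, 8:-B, 9:-B, 10:-C, 11:-B, 12:-C, 13:+C, 14:+C, 15:-C
Rule 3 (four of five consecutive points beyond the same 1σ limit) is satisfied at point 9.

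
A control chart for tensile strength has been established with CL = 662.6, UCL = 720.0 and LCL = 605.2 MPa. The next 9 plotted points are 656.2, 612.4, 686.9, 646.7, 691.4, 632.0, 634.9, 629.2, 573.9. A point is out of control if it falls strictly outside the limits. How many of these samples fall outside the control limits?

Compare each point to [605.2, 720.0]: sample 9 = 573.9 < LCL.

1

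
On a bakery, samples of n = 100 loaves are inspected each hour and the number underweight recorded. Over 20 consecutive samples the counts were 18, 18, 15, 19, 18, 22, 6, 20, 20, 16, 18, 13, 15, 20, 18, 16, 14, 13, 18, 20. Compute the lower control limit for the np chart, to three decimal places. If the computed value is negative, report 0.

p̄ = Σdᵢ / (k·n) = 337 / (20 × 100) = 0.16850
LCL = np̄ − 3·√(np̄(1−p̄)) = 16.8500 − 3 × 3.7431 = 5.6207

5.621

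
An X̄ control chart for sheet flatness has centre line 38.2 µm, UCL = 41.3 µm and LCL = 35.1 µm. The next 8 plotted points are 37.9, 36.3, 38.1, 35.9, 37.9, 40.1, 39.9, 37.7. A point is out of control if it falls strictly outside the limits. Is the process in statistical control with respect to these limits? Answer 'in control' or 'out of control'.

in control

All 8 points lie within [35.1, 41.3].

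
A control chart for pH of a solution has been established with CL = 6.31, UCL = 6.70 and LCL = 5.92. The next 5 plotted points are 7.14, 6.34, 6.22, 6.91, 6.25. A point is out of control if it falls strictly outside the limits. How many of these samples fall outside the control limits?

Compare each point to [5.92, 6.70]: sample 1 = 7.14 > UCL; sample 4 = 6.91 > UCL.

2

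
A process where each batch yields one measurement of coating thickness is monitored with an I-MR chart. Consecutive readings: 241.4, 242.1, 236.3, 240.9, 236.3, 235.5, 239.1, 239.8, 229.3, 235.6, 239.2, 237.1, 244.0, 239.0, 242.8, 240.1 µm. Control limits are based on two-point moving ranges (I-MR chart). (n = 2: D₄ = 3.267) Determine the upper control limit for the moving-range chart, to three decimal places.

Moving ranges: 0.7, 5.8, 4.6, 4.6, 0.8, 3.6, 0.7, 10.5, 6.3, 3.6, 2.1, 6.9, 5.0, 3.8, 2.7; M̄R̄ = 61.7000 / 15 = 4.1133
UCL_MR = D₄·M̄R̄ = 3.267 × 4.1133 = 13.4383

13.438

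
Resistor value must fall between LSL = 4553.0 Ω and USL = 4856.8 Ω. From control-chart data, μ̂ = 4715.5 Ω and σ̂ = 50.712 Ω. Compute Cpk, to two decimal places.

Cpu = (USL − μ̂) / (3σ̂) = (4856.8 − 4715.5) / (3 × 50.712) = 0.9288; Cpl = (μ̂ − LSL) / (3σ̂) = (4715.5 − 4553.0) / (3 × 50.712) = 1.0681; Cpk = min(Cpu, Cpl) = 0.9288

0.93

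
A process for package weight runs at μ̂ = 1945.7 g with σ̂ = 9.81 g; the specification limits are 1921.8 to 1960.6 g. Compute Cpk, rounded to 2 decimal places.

0.51

Cpu = (USL − μ̂) / (3σ̂) = (1960.6 − 1945.7) / (3 × 9.81) = 0.5063; Cpl = (μ̂ − LSL) / (3σ̂) = (1945.7 − 1921.8) / (3 × 9.81) = 0.8121; Cpk = min(Cpu, Cpl) = 0.5063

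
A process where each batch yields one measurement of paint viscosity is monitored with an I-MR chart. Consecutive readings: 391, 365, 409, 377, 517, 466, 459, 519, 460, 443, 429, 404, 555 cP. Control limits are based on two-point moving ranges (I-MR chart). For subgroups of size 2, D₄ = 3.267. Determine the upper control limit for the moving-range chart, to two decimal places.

Moving ranges: 26, 44, 32, 140, 51, 7, 60, 59, 17, 14, 25, 151; M̄R̄ = 626.0000 / 12 = 52.1667
UCL_MR = D₄·M̄R̄ = 3.267 × 52.1667 = 170.4285

170.43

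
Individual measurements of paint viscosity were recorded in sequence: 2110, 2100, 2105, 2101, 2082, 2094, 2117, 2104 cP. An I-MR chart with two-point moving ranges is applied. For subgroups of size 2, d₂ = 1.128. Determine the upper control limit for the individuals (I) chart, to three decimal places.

X̄ = (2110 + 2100 + 2105 + 2101 + 2082 + 2094 + 2117 + 2104) / 8 = 2101.6250
Moving ranges: 10, 5, 4, 19, 12, 23, 13; M̄R̄ = 86.0000 / 7 = 12.2857
UCL = X̄ + 3·M̄R̄/d₂ = 2101.6250 + 3 × 12.2857 / 1.128 = 2134.2998

2134.300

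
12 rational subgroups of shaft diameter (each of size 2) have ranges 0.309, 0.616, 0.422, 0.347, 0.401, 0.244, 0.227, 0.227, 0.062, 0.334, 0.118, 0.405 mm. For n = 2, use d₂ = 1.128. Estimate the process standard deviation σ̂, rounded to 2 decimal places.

R̄ = (0.309 + 0.616 + 0.422 + 0.347 + 0.401 + 0.244 + 0.227 + 0.227 + 0.062 + 0.334 + 0.118 + 0.405) / 12 = 0.3093
σ̂ = R̄ / d₂ = 0.3093 / 1.128 = 0.2742

0.27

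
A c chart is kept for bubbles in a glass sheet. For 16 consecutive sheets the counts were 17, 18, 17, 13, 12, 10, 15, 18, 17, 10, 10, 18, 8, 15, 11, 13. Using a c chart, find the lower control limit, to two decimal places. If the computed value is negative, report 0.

c̄ = (17 + 18 + 17 + 13 + 12 + 10 + 15 + 18 + 17 + 10 + 10 + 18 + 8 + 15 + 11 + 13) / 16 = 222 / 16 = 13.8750
LCL = c̄ − 3√c̄ = 13.8750 − 3 × 3.7249 = 2.7003

2.70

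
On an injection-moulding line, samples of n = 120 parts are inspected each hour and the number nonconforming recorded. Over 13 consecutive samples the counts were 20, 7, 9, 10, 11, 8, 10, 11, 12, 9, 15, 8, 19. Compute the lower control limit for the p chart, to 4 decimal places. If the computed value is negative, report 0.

p̄ = Σdᵢ / (k·n) = 149 / (13 × 120) = 0.09551
LCL = p̄ − 3·√(p̄(1−p̄)/n) = 0.09551 − 3 × 0.02683 = 0.01502

0.0150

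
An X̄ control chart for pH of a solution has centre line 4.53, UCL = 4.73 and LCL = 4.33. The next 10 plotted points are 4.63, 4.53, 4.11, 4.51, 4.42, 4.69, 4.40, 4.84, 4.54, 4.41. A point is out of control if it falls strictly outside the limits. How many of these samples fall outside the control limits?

2

Compare each point to [4.33, 4.73]: sample 3 = 4.11 < LCL; sample 8 = 4.84 > UCL.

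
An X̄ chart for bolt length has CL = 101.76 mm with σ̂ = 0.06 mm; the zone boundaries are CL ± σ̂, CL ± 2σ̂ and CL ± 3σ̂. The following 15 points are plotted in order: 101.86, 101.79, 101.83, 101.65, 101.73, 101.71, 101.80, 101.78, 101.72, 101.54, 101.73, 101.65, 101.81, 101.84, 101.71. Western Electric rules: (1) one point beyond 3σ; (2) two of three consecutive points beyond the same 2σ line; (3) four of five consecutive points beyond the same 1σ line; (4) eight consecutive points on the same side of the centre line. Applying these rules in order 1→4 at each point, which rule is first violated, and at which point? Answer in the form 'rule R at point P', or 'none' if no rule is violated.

Zone of each point (C = within 1σ̂, B = 1σ̂–2σ̂, A = 2σ̂–3σ̂, * = beyond 3σ̂; sign = side of CL): 1:+B, 2:+C, 3:+B, 4:-B, 5:-C, 6:-C, 7:+C, 8:+C, 9:-C, 10:-*, 11:-C, 12:-B, 13:+C, 14:+B, 15:-C
Rule 1 (one point beyond the 3σ limits) is satisfied at point 10.

rule 1 at point 10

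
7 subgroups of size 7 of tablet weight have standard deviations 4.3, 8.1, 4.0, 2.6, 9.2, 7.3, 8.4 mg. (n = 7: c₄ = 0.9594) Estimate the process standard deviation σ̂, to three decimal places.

s̄ = (4.3 + 8.1 + 4.0 + 2.6 + 9.2 + 7.3 + 8.4) / 7 = 6.2714
σ̂ = s̄ / c₄ = 6.2714 / 0.9594 = 6.5368

6.537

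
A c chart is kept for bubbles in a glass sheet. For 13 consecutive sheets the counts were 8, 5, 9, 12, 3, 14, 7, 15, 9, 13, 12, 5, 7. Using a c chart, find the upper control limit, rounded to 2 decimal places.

18.23

c̄ = (8 + 5 + 9 + 12 + 3 + 14 + 7 + 15 + 9 + 13 + 12 + 5 + 7) / 13 = 119 / 13 = 9.1538
UCL = c̄ + 3√c̄ = 9.1538 + 3 × √9.1538 = 9.1538 + 3 × 3.0255 = 18.2304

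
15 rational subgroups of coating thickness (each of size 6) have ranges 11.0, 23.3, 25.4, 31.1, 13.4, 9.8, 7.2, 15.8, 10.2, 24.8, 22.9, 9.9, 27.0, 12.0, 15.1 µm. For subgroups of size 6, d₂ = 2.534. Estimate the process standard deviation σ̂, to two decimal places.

6.81

R̄ = (11.0 + 23.3 + 25.4 + 31.1 + 13.4 + 9.8 + 7.2 + 15.8 + 10.2 + 24.8 + 22.9 + 9.9 + 27.0 + 12.0 + 15.1) / 15 = 17.2600
σ̂ = R̄ / d₂ = 17.2600 / 2.534 = 6.8114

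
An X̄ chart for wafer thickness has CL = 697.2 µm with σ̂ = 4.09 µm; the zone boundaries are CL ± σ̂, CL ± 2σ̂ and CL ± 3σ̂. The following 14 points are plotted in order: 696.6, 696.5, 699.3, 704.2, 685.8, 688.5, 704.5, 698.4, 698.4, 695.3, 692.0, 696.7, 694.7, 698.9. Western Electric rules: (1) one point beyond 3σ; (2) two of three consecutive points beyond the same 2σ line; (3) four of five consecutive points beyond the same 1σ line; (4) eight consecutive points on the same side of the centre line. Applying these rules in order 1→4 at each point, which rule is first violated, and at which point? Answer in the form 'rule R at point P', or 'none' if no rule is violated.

rule 2 at point 6

Zone of each point (C = within 1σ̂, B = 1σ̂–2σ̂, A = 2σ̂–3σ̂, * = beyond 3σ̂; sign = side of CL): 1:-C, 2:-C, 3:+C, 4:+B, 5:-A, 6:-A, 7:+B, 8:+C, 9:+C, 10:-C, 11:-B, 12:-C, 13:-C, 14:+C
Rule 2 (two of three consecutive points beyond the same 2σ limit) is satisfied at point 6.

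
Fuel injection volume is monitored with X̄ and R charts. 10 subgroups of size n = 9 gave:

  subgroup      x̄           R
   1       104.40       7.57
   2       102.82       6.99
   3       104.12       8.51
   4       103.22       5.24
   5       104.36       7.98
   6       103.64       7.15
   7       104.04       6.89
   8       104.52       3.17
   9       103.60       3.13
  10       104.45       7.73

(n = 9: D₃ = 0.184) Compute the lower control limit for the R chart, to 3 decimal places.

1.184

R̄ = (7.57 + 6.99 + 8.51 + 5.24 + 7.98 + 7.15 + 6.89 + 3.17 + 3.13 + 7.73) / 10 = 64.3600 / 10 = 6.4360
LCL_R = D₃·R̄ = 0.184 × 6.4360 = 1.1842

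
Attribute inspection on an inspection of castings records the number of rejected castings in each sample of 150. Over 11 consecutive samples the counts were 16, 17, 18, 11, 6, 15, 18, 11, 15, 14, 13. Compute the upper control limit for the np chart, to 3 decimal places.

p̄ = Σdᵢ / (k·n) = 154 / (11 × 150) = 0.09333
UCL = np̄ + 3·√(np̄(1−p̄)) = 14.0000 + 3 × √(14.0000×0.90667) = 14.0000 + 3 × 3.5628 = 24.6883

24.688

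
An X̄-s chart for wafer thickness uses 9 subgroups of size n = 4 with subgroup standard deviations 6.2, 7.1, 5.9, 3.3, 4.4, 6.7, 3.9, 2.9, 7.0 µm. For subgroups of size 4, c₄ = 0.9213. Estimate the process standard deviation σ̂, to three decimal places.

s̄ = (6.2 + 7.1 + 5.9 + 3.3 + 4.4 + 6.7 + 3.9 + 2.9 + 7.0) / 9 = 5.2667
σ̂ = s̄ / c₄ = 5.2667 / 0.9213 = 5.7166

5.717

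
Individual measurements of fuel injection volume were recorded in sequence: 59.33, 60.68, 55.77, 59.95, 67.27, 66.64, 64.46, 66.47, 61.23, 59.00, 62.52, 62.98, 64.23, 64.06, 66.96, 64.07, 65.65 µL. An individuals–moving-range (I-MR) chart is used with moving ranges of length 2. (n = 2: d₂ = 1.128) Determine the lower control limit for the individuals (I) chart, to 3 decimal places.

55.898

X̄ = (59.33 + 60.68 + 55.77 + 59.95 + 67.27 + 66.64 + 64.46 + 66.47 + 61.23 + 59.00 + 62.52 + 62.98 + 64.23 + 64.06 + 66.96 + 64.07 + 65.65) / 17 = 63.0159
Moving ranges: 1.35, 4.91, 4.18, 7.32, 0.63, 2.18, 2.01, 5.24, 2.23, 3.52, 0.46, 1.25, 0.17, 2.90, 2.89, 1.58; M̄R̄ = 42.8200 / 16 = 2.6763
LCL = X̄ − 3·M̄R̄/d₂ = 63.0159 − 3 × 2.6763 / 1.128 = 55.8982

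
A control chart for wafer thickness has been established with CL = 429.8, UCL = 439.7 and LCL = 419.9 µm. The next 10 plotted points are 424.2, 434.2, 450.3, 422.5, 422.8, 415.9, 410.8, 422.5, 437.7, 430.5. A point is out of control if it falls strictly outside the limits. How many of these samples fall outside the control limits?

Compare each point to [419.9, 439.7]: sample 3 = 450.3 > UCL; sample 6 = 415.9 < LCL; sample 7 = 410.8 < LCL.

3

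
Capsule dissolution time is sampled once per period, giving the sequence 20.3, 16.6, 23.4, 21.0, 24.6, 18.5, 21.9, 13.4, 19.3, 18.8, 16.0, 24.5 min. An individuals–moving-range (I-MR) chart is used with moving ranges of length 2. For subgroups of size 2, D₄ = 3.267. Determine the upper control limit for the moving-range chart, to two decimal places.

15.50

Moving ranges: 3.7, 6.8, 2.4, 3.6, 6.1, 3.4, 8.5, 5.9, 0.5, 2.8, 8.5; M̄R̄ = 52.2000 / 11 = 4.7455
UCL_MR = D₄·M̄R̄ = 3.267 × 4.7455 = 15.5034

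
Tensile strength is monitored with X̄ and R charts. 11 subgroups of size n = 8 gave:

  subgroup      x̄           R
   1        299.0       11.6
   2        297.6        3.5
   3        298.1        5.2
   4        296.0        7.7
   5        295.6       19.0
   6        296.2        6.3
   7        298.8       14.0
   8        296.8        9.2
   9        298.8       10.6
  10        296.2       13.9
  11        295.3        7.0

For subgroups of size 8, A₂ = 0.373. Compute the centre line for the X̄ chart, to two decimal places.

297.13

X̄̄ = (299.0 + 297.6 + 298.1 + 296.0 + 295.6 + 296.2 + 298.8 + 296.8 + 298.8 + 296.2 + 295.3) / 11 = 3268.4000 / 11 = 297.1273
CL = X̄̄ = 297.1273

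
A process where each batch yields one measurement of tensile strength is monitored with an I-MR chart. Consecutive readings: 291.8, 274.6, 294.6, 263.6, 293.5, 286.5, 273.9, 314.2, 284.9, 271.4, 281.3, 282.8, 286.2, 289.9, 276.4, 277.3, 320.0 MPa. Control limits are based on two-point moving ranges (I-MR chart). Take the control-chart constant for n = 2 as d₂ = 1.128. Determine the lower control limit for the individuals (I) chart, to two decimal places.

240.11

X̄ = (291.8 + 274.6 + 294.6 + 263.6 + 293.5 + 286.5 + 273.9 + 314.2 + 284.9 + 271.4 + 281.3 + 282.8 + 286.2 + 289.9 + 276.4 + 277.3 + 320.0) / 17 = 286.0529
Moving ranges: 17.2, 20.0, 31.0, 29.9, 7.0, 12.6, 40.3, 29.3, 13.5, 9.9, 1.5, 3.4, 3.7, 13.5, 0.9, 42.7; M̄R̄ = 276.4000 / 16 = 17.2750
LCL = X̄ − 3·M̄R̄/d₂ = 286.0529 − 3 × 17.2750 / 1.128 = 240.1088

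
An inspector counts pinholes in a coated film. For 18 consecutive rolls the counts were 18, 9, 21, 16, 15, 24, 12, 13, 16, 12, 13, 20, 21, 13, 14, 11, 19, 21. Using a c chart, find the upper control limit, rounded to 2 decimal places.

28.00

c̄ = (18 + 9 + 21 + 16 + 15 + 24 + 12 + 13 + 16 + 12 + 13 + 20 + 21 + 13 + 14 + 11 + 19 + 21) / 18 = 288 / 18 = 16.0000
UCL = c̄ + 3√c̄ = 16.0000 + 3 × √16.0000 = 16.0000 + 3 × 4.0000 = 28.0000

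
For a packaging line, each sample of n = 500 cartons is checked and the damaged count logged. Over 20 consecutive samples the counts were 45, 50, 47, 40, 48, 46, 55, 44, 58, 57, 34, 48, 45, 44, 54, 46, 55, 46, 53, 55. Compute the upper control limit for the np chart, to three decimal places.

68.353

p̄ = Σdᵢ / (k·n) = 970 / (20 × 500) = 0.09700
UCL = np̄ + 3·√(np̄(1−p̄)) = 48.5000 + 3 × √(48.5000×0.90300) = 48.5000 + 3 × 6.6178 = 68.3535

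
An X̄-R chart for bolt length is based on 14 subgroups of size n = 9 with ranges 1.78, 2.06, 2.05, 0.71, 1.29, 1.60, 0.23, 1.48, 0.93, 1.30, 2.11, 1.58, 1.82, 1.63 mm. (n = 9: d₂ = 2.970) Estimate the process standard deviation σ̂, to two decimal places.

0.49

R̄ = (1.78 + 2.06 + 2.05 + 0.71 + 1.29 + 1.60 + 0.23 + 1.48 + 0.93 + 1.30 + 2.11 + 1.58 + 1.82 + 1.63) / 14 = 1.4693
σ̂ = R̄ / d₂ = 1.4693 / 2.970 = 0.4947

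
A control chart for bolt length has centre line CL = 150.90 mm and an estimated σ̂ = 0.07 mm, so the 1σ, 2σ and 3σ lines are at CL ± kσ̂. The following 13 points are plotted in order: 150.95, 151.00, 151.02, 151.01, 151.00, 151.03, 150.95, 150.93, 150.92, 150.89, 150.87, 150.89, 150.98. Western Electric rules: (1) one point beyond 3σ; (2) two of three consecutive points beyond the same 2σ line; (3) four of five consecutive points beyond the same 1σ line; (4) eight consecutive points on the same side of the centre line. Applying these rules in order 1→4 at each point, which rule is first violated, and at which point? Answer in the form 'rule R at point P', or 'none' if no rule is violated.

rule 3 at point 5

Zone of each point (C = within 1σ̂, B = 1σ̂–2σ̂, A = 2σ̂–3σ̂, * = beyond 3σ̂; sign = side of CL): 1:+C, 2:+B, 3:+B, 4:+B, 5:+B, 6:+B, 7:+C, 8:+C, 9:+C, 10:-C, 11:-C, 12:-C, 13:+B
Rule 3 (four of five consecutive points beyond the same 1σ limit) is satisfied at point 5.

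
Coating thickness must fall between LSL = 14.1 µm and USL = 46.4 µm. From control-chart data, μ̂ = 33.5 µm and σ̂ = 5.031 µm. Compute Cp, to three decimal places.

1.070

Cp = (USL − LSL) / (6σ̂) = (46.4 − 14.1) / (6 × 5.031) = 32.3000 / 30.1860 = 1.0700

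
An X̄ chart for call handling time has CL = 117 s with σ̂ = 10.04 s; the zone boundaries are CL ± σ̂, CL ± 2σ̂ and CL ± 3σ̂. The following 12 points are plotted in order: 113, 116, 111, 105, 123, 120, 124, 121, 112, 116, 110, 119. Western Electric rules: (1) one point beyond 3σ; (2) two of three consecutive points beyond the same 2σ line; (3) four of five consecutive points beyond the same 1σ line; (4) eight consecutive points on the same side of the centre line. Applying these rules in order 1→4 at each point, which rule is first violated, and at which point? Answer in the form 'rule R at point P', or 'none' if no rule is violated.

none

Zone of each point (C = within 1σ̂, B = 1σ̂–2σ̂, A = 2σ̂–3σ̂, * = beyond 3σ̂; sign = side of CL): 1:-C, 2:-C, 3:-C, 4:-B, 5:+C, 6:+C, 7:+C, 8:+C, 9:-C, 10:-C, 11:-C, 12:+C
No rule fires across all 12 points.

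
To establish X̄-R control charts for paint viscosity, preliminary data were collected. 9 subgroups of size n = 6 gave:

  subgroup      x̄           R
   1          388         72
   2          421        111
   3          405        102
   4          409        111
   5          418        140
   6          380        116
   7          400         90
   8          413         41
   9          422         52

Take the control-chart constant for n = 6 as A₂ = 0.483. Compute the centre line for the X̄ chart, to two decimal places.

406.22

X̄̄ = (388 + 421 + 405 + 409 + 418 + 380 + 400 + 413 + 422) / 9 = 3656.0000 / 9 = 406.2222
CL = X̄̄ = 406.2222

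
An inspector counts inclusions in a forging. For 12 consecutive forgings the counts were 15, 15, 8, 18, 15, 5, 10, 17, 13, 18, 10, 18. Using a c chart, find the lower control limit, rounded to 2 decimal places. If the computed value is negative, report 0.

c̄ = (15 + 15 + 8 + 18 + 15 + 5 + 10 + 17 + 13 + 18 + 10 + 18) / 12 = 162 / 12 = 13.5000
LCL = c̄ − 3√c̄ = 13.5000 − 3 × 3.6742 = 2.4773

2.48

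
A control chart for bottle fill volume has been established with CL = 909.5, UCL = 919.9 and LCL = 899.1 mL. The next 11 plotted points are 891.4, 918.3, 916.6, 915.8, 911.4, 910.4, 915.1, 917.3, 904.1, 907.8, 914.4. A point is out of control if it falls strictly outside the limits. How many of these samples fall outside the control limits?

Compare each point to [899.1, 919.9]: sample 1 = 891.4 < LCL.

1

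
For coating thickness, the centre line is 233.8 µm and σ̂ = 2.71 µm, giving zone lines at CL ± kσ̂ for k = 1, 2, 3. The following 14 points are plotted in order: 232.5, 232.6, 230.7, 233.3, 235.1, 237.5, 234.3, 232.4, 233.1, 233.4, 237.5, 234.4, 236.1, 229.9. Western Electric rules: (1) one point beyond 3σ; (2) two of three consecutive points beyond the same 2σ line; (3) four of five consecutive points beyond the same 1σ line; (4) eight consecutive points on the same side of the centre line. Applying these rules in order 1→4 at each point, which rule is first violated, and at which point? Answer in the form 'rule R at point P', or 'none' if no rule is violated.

Zone of each point (C = within 1σ̂, B = 1σ̂–2σ̂, A = 2σ̂–3σ̂, * = beyond 3σ̂; sign = side of CL): 1:-C, 2:-C, 3:-B, 4:-C, 5:+C, 6:+B, 7:+C, 8:-C, 9:-C, 10:-C, 11:+B, 12:+C, 13:+C, 14:-B
No rule fires across all 14 points.

none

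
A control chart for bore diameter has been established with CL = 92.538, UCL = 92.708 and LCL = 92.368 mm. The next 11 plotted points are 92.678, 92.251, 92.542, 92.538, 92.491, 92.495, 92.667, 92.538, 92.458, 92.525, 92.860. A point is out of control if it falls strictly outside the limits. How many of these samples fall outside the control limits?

2

Compare each point to [92.368, 92.708]: sample 2 = 92.251 < LCL; sample 11 = 92.860 > UCL.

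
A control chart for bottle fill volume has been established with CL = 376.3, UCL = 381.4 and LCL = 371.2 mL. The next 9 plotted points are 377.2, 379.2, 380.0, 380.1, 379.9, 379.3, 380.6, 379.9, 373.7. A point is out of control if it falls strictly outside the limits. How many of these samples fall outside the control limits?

0

All 9 points lie within [371.2, 381.4].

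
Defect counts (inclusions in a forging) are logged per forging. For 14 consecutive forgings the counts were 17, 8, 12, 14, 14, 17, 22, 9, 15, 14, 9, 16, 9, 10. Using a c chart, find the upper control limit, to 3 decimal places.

c̄ = (17 + 8 + 12 + 14 + 14 + 17 + 22 + 9 + 15 + 14 + 9 + 16 + 9 + 10) / 14 = 186 / 14 = 13.2857
UCL = c̄ + 3√c̄ = 13.2857 + 3 × √13.2857 = 13.2857 + 3 × 3.6450 = 24.2206

24.221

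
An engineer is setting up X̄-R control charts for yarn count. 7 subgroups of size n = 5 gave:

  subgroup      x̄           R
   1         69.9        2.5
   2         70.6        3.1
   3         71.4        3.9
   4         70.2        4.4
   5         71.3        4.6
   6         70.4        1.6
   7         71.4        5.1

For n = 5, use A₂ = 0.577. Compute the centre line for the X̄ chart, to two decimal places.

X̄̄ = (69.9 + 70.6 + 71.4 + 70.2 + 71.3 + 70.4 + 71.4) / 7 = 495.2000 / 7 = 70.7429
CL = X̄̄ = 70.7429

70.74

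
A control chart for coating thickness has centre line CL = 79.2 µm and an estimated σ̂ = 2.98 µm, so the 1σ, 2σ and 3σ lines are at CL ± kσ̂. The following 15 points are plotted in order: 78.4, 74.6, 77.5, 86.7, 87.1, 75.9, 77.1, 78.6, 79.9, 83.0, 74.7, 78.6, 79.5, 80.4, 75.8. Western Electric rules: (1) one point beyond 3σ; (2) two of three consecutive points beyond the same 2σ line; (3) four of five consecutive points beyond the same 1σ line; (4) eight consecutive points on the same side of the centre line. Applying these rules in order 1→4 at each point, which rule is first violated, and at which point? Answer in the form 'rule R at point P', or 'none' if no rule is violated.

rule 2 at point 5

Zone of each point (C = within 1σ̂, B = 1σ̂–2σ̂, A = 2σ̂–3σ̂, * = beyond 3σ̂; sign = side of CL): 1:-C, 2:-B, 3:-C, 4:+A, 5:+A, 6:-B, 7:-C, 8:-C, 9:+C, 10:+B, 11:-B, 12:-C, 13:+C, 14:+C, 15:-B
Rule 2 (two of three consecutive points beyond the same 2σ limit) is satisfied at point 5.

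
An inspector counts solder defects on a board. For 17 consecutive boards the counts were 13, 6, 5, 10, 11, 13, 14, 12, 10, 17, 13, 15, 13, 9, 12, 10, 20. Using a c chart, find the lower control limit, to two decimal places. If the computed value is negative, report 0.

c̄ = (13 + 6 + 5 + 10 + 11 + 13 + 14 + 12 + 10 + 17 + 13 + 15 + 13 + 9 + 12 + 10 + 20) / 17 = 203 / 17 = 11.9412
LCL = c̄ − 3√c̄ = 11.9412 − 3 × 3.4556 = 1.5744

1.57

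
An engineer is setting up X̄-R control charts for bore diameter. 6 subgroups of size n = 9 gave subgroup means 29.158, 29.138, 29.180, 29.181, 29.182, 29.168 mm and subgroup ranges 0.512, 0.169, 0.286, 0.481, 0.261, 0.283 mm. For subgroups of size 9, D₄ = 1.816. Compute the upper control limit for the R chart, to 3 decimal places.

0.603

R̄ = (0.512 + 0.169 + 0.286 + 0.481 + 0.261 + 0.283) / 6 = 1.9920 / 6 = 0.3320
UCL_R = D₄·R̄ = 1.816 × 0.3320 = 0.6029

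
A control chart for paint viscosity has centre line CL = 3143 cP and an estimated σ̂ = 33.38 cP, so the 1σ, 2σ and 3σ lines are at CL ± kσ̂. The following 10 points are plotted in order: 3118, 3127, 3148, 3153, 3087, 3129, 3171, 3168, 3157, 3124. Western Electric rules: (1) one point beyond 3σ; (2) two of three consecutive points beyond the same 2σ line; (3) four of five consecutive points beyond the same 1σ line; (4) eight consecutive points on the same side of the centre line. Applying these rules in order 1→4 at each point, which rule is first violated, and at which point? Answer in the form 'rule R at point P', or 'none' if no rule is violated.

Zone of each point (C = within 1σ̂, B = 1σ̂–2σ̂, A = 2σ̂–3σ̂, * = beyond 3σ̂; sign = side of CL): 1:-C, 2:-C, 3:+C, 4:+C, 5:-B, 6:-C, 7:+C, 8:+C, 9:+C, 10:-C
No rule fires across all 10 points.

none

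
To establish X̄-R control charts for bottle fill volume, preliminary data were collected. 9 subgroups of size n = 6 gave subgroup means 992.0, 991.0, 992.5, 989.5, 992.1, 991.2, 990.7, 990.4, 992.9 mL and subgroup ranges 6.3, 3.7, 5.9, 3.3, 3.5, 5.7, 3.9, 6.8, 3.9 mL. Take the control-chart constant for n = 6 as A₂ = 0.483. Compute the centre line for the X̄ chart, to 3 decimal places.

X̄̄ = (992.0 + 991.0 + 992.5 + 989.5 + 992.1 + 991.2 + 990.7 + 990.4 + 992.9) / 9 = 8922.3000 / 9 = 991.3667
CL = X̄̄ = 991.3667

991.367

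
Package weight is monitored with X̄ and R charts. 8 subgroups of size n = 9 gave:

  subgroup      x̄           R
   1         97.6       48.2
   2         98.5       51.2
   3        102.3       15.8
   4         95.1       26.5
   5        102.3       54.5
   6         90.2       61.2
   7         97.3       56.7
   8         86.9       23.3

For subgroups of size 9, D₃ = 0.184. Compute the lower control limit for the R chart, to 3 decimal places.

7.760

R̄ = (48.2 + 51.2 + 15.8 + 26.5 + 54.5 + 61.2 + 56.7 + 23.3) / 8 = 337.4000 / 8 = 42.1750
LCL_R = D₃·R̄ = 0.184 × 42.1750 = 7.7602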